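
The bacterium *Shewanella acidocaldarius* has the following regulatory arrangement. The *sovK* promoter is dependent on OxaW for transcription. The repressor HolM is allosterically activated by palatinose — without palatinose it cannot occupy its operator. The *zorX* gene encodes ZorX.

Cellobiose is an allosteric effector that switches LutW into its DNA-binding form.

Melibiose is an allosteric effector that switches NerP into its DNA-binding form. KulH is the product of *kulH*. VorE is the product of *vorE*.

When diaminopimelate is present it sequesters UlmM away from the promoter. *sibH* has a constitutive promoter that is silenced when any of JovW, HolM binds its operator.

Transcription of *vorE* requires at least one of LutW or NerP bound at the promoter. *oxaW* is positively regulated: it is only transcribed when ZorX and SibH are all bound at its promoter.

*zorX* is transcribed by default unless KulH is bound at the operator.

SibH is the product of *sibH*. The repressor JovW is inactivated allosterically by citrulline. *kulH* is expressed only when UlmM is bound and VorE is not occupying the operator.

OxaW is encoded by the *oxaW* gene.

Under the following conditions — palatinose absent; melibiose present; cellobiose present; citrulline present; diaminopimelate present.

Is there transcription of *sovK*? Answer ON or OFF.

ON

Cellobiose is present, so LutW is active.
Melibiose is present, so NerP is active.
Activator LutW is present, so *vorE* is transcribed.
So VorE is produced and active.
Diaminopimelate is present, so UlmM is inactive.
With repressor VorE bound, *kulH* is not transcribed.
So KulH is not produced.
With no repressor bound, *zorX* is transcribed.
So ZorX is produced and active.
Citrulline is present, so JovW is inactive.
Palatinose is absent, so HolM is inactive.
With no repressor bound, *sibH* is transcribed.
So SibH is produced and active.
No repressor is bound and ZorX and SibH are active, so *oxaW* is transcribed.
So OxaW is produced and active.
No repressor is bound and OxaW is active, so *sovK* is transcribed.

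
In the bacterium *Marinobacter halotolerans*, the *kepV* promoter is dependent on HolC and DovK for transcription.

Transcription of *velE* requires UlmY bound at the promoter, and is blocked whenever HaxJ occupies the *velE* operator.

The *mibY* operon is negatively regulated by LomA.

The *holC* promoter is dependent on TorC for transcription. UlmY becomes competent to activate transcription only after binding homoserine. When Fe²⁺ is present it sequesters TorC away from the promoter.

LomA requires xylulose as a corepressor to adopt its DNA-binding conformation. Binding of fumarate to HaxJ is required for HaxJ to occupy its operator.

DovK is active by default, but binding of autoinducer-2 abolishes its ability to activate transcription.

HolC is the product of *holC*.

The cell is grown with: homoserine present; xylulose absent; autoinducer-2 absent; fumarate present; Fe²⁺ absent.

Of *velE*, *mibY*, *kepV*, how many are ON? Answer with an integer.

2

Fumarate is present, so HaxJ is active.
Homoserine is present, so UlmY is active.
With repressor HaxJ bound, *velE* is not transcribed.
→ *velE* is OFF.
Xylulose is absent, so LomA is inactive.
With no repressor bound, *mibY* is transcribed.
→ *mibY* is ON.
Fe²⁺ is absent, so TorC is active.
No repressor is bound and TorC is active, so *holC* is transcribed.
So HolC is produced and active.
Autoinducer-2 is absent, so DovK is active.
No repressor is bound and HolC and DovK are active, so *kepV* is transcribed.
→ *kepV* is ON.
2 of the 3 genes are transcribed.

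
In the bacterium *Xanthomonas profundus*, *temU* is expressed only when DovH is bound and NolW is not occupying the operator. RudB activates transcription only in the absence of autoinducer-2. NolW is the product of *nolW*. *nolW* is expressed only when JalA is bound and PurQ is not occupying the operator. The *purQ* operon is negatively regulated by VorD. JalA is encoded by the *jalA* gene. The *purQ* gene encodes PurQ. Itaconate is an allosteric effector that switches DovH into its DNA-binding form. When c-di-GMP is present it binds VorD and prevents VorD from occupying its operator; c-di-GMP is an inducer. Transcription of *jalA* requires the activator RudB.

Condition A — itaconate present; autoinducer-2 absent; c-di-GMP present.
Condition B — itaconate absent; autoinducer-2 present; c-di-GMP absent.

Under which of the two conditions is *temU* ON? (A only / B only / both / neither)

Condition A:
Itaconate is present, so DovH is active.
Autoinducer-2 is absent, so RudB is active.
No repressor is bound and RudB is active, so *jalA* is transcribed.
So JalA is produced and active.
c-di-GMP is present, so VorD is inactive.
With no repressor bound, *purQ* is transcribed.
So PurQ is produced and active.
With repressor PurQ bound, *nolW* is not transcribed.
So NolW is not produced.
No repressor is bound and DovH is active, so *temU* is transcribed.
→ *temU* is ON in A.
Condition B:
Itaconate is absent, so DovH is inactive.
Autoinducer-2 is present, so RudB is inactive.
Required activator RudB is absent, so *jalA* is not transcribed.
So JalA is not produced.
c-di-GMP is absent, so VorD is active.
With repressor VorD bound, *purQ* is not transcribed.
So PurQ is not produced.
Required activator JalA is absent, so *nolW* is not transcribed.
So NolW is not produced.
Required activator DovH is absent, so *temU* is not transcribed.
→ *temU* is OFF in B.

A only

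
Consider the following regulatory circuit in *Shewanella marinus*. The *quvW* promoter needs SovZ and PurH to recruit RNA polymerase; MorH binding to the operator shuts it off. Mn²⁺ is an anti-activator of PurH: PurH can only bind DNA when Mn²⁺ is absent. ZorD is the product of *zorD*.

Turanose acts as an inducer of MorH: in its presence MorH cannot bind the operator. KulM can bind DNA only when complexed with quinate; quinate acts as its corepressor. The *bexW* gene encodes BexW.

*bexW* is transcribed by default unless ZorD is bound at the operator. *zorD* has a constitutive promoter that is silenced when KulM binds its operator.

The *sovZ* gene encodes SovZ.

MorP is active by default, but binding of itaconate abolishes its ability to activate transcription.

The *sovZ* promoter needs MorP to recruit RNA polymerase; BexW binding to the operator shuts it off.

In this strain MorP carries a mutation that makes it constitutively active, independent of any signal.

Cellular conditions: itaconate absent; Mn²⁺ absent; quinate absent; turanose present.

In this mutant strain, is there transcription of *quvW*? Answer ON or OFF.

MorP is constitutively active in this strain.
Quinate is absent, so KulM is inactive.
With no repressor bound, *zorD* is transcribed.
So ZorD is produced and active.
With repressor ZorD bound, *bexW* is not transcribed.
So BexW is not produced.
No repressor is bound and MorP is active, so *sovZ* is transcribed.
So SovZ is produced and active.
Mn²⁺ is absent, so PurH is active.
Turanose is present, so MorH is inactive.
No repressor is bound and SovZ and PurH are active, so *quvW* is transcribed.

ON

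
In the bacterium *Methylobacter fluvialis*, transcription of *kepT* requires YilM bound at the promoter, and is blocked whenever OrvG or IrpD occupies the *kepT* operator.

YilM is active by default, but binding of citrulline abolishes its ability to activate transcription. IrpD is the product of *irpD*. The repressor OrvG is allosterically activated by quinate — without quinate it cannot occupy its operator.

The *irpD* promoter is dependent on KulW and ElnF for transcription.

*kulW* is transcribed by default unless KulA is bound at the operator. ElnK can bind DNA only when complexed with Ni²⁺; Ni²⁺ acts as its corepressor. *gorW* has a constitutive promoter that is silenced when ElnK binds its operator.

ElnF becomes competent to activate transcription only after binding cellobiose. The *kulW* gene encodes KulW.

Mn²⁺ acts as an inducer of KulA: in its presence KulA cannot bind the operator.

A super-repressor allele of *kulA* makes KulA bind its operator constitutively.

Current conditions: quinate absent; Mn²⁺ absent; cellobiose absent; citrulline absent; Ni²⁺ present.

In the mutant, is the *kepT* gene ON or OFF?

ON

Citrulline is absent, so YilM is active.
Quinate is absent, so OrvG is inactive.
KulA is constitutively active in this strain.
With repressor KulA bound, *kulW* is not transcribed.
So KulW is not produced.
Cellobiose is absent, so ElnF is inactive.
Required activator KulW is absent, so *irpD* is not transcribed.
So IrpD is not produced.
No repressor is bound and YilM is active, so *kepT* is transcribed.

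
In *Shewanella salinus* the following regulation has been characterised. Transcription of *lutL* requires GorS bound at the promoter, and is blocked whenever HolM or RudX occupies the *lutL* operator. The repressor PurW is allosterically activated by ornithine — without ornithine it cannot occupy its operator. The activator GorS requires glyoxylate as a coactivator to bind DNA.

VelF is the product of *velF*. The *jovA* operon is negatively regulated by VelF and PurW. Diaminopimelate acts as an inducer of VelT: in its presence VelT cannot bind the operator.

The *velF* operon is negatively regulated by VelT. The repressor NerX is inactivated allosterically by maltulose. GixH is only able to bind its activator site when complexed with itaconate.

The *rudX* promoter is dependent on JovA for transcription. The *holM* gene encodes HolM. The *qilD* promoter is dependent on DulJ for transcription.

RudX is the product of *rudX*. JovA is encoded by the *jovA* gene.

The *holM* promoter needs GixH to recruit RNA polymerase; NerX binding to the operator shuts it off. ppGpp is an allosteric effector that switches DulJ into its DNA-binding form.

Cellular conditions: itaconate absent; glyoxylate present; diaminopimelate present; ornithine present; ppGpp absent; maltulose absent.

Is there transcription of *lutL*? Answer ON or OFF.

ON

Glyoxylate is present, so GorS is active.
Maltulose is absent, so NerX is active.
Itaconate is absent, so GixH is inactive.
With repressor NerX bound, *holM* is not transcribed.
So HolM is not produced.
Diaminopimelate is present, so VelT is inactive.
With no repressor bound, *velF* is transcribed.
So VelF is produced and active.
Ornithine is present, so PurW is active.
With repressor VelF bound, *jovA* is not transcribed.
So JovA is not produced.
Required activator JovA is absent, so *rudX* is not transcribed.
So RudX is not produced.
No repressor is bound and GorS is active, so *lutL* is transcribed.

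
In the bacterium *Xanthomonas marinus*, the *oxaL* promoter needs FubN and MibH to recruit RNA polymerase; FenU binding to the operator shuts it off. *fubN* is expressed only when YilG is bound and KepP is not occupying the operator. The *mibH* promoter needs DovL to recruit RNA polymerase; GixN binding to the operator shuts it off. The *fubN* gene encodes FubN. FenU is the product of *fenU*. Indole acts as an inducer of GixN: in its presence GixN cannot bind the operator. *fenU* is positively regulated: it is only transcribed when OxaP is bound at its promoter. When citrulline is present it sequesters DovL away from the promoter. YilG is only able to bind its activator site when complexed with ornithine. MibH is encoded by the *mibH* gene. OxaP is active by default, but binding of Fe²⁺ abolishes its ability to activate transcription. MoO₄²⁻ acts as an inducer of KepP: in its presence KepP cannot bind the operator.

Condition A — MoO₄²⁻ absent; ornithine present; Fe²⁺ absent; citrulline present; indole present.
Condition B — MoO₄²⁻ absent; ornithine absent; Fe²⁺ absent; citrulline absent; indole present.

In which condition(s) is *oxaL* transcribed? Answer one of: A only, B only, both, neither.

Condition A:
MoO₄²⁻ is absent, so KepP is active.
Ornithine is present, so YilG is active.
With repressor KepP bound, *fubN* is not transcribed.
So FubN is not produced.
Fe²⁺ is absent, so OxaP is active.
No repressor is bound and OxaP is active, so *fenU* is transcribed.
So FenU is produced and active.
Citrulline is present, so DovL is inactive.
Indole is present, so GixN is inactive.
Required activator DovL is absent, so *mibH* is not transcribed.
So MibH is not produced.
With repressor FenU bound, *oxaL* is not transcribed.
→ *oxaL* is OFF in A.
Condition B:
MoO₄²⁻ is absent, so KepP is active.
Ornithine is absent, so YilG is inactive.
With repressor KepP bound, *fubN* is not transcribed.
So FubN is not produced.
Fe²⁺ is absent, so OxaP is active.
No repressor is bound and OxaP is active, so *fenU* is transcribed.
So FenU is produced and active.
Citrulline is absent, so DovL is active.
Indole is present, so GixN is inactive.
No repressor is bound and DovL is active, so *mibH* is transcribed.
So MibH is produced and active.
With repressor FenU bound, *oxaL* is not transcribed.
→ *oxaL* is OFF in B.

neither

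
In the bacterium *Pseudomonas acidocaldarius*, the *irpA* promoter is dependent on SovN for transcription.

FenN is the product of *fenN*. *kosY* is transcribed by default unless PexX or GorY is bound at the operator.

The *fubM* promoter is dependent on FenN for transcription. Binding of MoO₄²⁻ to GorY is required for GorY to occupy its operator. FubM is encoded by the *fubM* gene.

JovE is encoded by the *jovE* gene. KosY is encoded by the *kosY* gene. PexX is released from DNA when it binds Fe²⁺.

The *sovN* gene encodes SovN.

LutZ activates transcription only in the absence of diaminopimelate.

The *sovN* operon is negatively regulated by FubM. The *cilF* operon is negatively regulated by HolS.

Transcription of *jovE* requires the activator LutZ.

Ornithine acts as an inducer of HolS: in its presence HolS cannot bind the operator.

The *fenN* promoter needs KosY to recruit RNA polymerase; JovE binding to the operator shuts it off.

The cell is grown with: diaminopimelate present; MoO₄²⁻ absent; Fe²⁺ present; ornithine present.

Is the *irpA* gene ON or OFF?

Diaminopimelate is present, so LutZ is inactive.
Required activator LutZ is absent, so *jovE* is not transcribed.
So JovE is not produced.
Fe²⁺ is present, so PexX is inactive.
MoO₄²⁻ is absent, so GorY is inactive.
With no repressor bound, *kosY* is transcribed.
So KosY is produced and active.
No repressor is bound and KosY is active, so *fenN* is transcribed.
So FenN is produced and active.
No repressor is bound and FenN is active, so *fubM* is transcribed.
So FubM is produced and active.
With repressor FubM bound, *sovN* is not transcribed.
So SovN is not produced.
Required activator SovN is absent, so *irpA* is not transcribed.

OFF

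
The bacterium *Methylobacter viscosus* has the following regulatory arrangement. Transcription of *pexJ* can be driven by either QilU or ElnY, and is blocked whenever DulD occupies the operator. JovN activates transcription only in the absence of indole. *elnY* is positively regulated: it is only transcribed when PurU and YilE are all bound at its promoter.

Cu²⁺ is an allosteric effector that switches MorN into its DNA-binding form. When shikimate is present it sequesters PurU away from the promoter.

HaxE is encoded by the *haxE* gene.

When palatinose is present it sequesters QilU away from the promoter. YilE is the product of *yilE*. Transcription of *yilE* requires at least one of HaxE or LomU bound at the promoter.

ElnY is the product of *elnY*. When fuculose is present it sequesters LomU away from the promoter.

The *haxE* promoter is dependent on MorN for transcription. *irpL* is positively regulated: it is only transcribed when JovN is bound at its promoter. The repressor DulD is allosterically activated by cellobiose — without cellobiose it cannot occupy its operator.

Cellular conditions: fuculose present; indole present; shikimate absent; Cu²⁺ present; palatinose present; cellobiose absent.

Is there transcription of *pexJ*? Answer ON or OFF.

ON

Palatinose is present, so QilU is inactive.
Shikimate is absent, so PurU is active.
Cu²⁺ is present, so MorN is active.
No repressor is bound and MorN is active, so *haxE* is transcribed.
So HaxE is produced and active.
Fuculose is present, so LomU is inactive.
Activator HaxE is present, so *yilE* is transcribed.
So YilE is produced and active.
No repressor is bound and PurU and YilE are active, so *elnY* is transcribed.
So ElnY is produced and active.
Cellobiose is absent, so DulD is inactive.
Activator ElnY is present, so *pexJ* is transcribed.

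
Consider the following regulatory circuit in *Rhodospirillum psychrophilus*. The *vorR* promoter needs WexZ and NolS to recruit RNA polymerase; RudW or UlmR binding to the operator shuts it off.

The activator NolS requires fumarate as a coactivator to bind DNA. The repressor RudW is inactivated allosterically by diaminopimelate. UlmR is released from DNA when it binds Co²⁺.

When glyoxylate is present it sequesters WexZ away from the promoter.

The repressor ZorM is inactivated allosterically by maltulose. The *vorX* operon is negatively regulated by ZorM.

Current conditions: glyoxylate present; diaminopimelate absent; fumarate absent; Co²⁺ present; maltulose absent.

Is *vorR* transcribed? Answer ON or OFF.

OFF

Glyoxylate is present, so WexZ is inactive.
Fumarate is absent, so NolS is inactive.
Diaminopimelate is absent, so RudW is active.
Co²⁺ is present, so UlmR is inactive.
With repressor RudW bound, *vorR* is not transcribed.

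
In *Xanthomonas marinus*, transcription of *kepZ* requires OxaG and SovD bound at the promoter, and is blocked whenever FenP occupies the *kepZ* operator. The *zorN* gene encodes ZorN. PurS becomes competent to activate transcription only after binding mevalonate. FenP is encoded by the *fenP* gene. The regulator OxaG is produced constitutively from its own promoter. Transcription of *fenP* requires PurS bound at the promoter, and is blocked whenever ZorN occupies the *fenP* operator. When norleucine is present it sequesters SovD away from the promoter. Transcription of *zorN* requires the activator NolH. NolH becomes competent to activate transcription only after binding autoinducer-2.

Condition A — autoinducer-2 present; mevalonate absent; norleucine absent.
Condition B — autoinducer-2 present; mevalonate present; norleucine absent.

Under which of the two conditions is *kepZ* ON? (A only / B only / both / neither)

Condition A:
OxaG is produced constitutively and is active.
Autoinducer-2 is present, so NolH is active.
No repressor is bound and NolH is active, so *zorN* is transcribed.
So ZorN is produced and active.
Mevalonate is absent, so PurS is inactive.
With repressor ZorN bound, *fenP* is not transcribed.
So FenP is not produced.
Norleucine is absent, so SovD is active.
No repressor is bound and OxaG and SovD are active, so *kepZ* is transcribed.
→ *kepZ* is ON in A.
Condition B:
OxaG is produced constitutively and is active.
Autoinducer-2 is present, so NolH is active.
No repressor is bound and NolH is active, so *zorN* is transcribed.
So ZorN is produced and active.
Mevalonate is present, so PurS is active.
With repressor ZorN bound, *fenP* is not transcribed.
So FenP is not produced.
Norleucine is absent, so SovD is active.
No repressor is bound and OxaG and SovD are active, so *kepZ* is transcribed.
→ *kepZ* is ON in B.

both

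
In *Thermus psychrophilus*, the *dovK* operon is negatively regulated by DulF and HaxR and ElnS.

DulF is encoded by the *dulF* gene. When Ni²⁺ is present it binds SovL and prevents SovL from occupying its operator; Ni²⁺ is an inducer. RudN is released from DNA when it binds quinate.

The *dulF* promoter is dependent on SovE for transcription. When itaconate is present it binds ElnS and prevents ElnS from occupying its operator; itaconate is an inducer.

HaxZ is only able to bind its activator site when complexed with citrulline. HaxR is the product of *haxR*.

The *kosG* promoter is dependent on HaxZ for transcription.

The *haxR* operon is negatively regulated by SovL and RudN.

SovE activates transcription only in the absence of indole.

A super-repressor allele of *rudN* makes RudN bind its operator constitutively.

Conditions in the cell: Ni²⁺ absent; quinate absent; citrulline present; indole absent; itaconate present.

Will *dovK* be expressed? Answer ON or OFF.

OFF

Indole is absent, so SovE is active.
No repressor is bound and SovE is active, so *dulF* is transcribed.
So DulF is produced and active.
Ni²⁺ is absent, so SovL is active.
RudN is constitutively active in this strain.
With repressor SovL bound, *haxR* is not transcribed.
So HaxR is not produced.
Itaconate is present, so ElnS is inactive.
With repressor DulF bound, *dovK* is not transcribed.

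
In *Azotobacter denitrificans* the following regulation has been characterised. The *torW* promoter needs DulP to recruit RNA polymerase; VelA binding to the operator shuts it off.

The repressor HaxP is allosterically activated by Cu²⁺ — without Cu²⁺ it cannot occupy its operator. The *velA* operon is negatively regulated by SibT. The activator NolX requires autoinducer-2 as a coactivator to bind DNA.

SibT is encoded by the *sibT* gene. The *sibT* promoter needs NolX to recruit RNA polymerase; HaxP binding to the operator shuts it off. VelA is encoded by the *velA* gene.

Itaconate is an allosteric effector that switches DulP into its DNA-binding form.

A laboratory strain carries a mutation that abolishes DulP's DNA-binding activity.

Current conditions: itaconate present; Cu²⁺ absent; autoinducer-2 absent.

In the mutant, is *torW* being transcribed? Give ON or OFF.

Cu²⁺ is absent, so HaxP is inactive.
Autoinducer-2 is absent, so NolX is inactive.
Required activator NolX is absent, so *sibT* is not transcribed.
So SibT is not produced.
With no repressor bound, *velA* is transcribed.
So VelA is produced and active.
DulP is non-functional in this strain, so it has no effect.
With repressor VelA bound, *torW* is not transcribed.

OFF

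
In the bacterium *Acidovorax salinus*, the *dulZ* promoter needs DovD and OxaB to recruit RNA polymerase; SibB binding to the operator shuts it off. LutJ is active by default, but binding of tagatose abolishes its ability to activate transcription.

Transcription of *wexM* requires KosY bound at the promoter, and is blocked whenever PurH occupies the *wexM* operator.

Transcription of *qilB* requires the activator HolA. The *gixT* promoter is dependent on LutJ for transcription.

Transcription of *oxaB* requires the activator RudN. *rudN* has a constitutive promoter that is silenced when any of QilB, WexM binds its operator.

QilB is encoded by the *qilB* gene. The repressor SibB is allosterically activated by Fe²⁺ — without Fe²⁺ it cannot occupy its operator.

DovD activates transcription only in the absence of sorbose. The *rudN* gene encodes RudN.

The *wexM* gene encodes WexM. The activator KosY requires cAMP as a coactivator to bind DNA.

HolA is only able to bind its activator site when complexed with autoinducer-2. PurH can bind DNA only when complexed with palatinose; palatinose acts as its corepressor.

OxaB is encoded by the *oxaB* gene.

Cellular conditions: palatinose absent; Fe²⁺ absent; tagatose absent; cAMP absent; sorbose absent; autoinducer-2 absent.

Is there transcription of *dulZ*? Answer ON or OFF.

Sorbose is absent, so DovD is active.
Autoinducer-2 is absent, so HolA is inactive.
Required activator HolA is absent, so *qilB* is not transcribed.
So QilB is not produced.
cAMP is absent, so KosY is inactive.
Palatinose is absent, so PurH is inactive.
Required activator KosY is absent, so *wexM* is not transcribed.
So WexM is not produced.
With no repressor bound, *rudN* is transcribed.
So RudN is produced and active.
No repressor is bound and RudN is active, so *oxaB* is transcribed.
So OxaB is produced and active.
Fe²⁺ is absent, so SibB is inactive.
No repressor is bound and DovD and OxaB are active, so *dulZ* is transcribed.

ON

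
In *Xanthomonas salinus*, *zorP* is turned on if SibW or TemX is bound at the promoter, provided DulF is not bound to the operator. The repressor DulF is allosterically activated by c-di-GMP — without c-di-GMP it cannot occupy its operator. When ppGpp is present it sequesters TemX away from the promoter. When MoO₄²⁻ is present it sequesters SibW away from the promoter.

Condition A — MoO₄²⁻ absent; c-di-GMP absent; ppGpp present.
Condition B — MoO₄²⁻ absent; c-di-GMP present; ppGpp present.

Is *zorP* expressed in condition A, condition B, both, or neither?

Condition A:
MoO₄²⁻ is absent, so SibW is active.
c-di-GMP is absent, so DulF is inactive.
ppGpp is present, so TemX is inactive.
Activator SibW is present, so *zorP* is transcribed.
→ *zorP* is ON in A.
Condition B:
MoO₄²⁻ is absent, so SibW is active.
c-di-GMP is present, so DulF is active.
ppGpp is present, so TemX is inactive.
With repressor DulF bound, *zorP* is not transcribed.
→ *zorP* is OFF in B.

A only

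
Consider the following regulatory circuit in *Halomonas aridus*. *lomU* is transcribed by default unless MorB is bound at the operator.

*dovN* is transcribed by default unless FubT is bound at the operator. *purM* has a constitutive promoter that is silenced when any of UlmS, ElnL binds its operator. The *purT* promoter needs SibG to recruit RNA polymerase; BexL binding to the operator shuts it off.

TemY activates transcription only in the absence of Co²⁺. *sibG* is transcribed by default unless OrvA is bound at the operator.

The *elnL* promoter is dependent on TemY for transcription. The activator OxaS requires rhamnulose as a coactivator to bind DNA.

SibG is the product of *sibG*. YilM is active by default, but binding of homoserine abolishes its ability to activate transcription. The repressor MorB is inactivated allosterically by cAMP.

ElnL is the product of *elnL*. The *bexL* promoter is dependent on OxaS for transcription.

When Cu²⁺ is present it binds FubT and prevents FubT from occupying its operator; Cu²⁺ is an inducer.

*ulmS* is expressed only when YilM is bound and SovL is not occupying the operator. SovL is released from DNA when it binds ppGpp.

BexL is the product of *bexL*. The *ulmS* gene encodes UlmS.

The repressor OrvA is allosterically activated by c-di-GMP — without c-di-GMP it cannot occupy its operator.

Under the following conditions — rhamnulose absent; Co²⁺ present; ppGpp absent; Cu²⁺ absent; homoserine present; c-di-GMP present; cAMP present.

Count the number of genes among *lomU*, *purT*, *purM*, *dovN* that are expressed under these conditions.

2

cAMP is present, so MorB is inactive.
With no repressor bound, *lomU* is transcribed.
→ *lomU* is ON.
Rhamnulose is absent, so OxaS is inactive.
Required activator OxaS is absent, so *bexL* is not transcribed.
So BexL is not produced.
c-di-GMP is present, so OrvA is active.
With repressor OrvA bound, *sibG* is not transcribed.
So SibG is not produced.
Required activator SibG is absent, so *purT* is not transcribed.
→ *purT* is OFF.
Homoserine is present, so YilM is inactive.
ppGpp is absent, so SovL is active.
With repressor SovL bound, *ulmS* is not transcribed.
So UlmS is not produced.
Co²⁺ is present, so TemY is inactive.
Required activator TemY is absent, so *elnL* is not transcribed.
So ElnL is not produced.
With no repressor bound, *purM* is transcribed.
→ *purM* is ON.
Cu²⁺ is absent, so FubT is active.
With repressor FubT bound, *dovN* is not transcribed.
→ *dovN* is OFF.
2 of the 4 genes are transcribed.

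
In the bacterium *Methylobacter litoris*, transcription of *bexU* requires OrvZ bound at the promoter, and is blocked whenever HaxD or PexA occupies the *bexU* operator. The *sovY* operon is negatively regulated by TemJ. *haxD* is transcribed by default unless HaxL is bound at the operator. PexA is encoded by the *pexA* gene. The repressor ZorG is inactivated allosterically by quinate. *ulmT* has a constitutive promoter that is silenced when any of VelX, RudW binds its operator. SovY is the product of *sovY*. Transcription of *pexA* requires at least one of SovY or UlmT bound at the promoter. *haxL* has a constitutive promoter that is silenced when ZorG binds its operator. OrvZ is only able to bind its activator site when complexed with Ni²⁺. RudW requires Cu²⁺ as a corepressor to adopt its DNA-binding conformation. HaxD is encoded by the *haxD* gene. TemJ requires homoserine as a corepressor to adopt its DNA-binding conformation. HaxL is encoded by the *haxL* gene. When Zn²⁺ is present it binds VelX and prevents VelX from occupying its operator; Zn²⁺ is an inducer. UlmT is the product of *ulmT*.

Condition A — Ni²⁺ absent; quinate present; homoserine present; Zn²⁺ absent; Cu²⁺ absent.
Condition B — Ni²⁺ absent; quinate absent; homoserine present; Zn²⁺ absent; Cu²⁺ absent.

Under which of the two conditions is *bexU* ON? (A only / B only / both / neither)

neither

Condition A:
Ni²⁺ is absent, so OrvZ is inactive.
Quinate is present, so ZorG is inactive.
With no repressor bound, *haxL* is transcribed.
So HaxL is produced and active.
With repressor HaxL bound, *haxD* is not transcribed.
So HaxD is not produced.
Homoserine is present, so TemJ is active.
With repressor TemJ bound, *sovY* is not transcribed.
So SovY is not produced.
Zn²⁺ is absent, so VelX is active.
Cu²⁺ is absent, so RudW is inactive.
With repressor VelX bound, *ulmT* is not transcribed.
So UlmT is not produced.
No activator is available at the *pexA* promoter, so *pexA* is not transcribed.
So PexA is not produced.
Required activator OrvZ is absent, so *bexU* is not transcribed.
→ *bexU* is OFF in A.
Condition B:
Ni²⁺ is absent, so OrvZ is inactive.
Quinate is absent, so ZorG is active.
With repressor ZorG bound, *haxL* is not transcribed.
So HaxL is not produced.
With no repressor bound, *haxD* is transcribed.
So HaxD is produced and active.
Homoserine is present, so TemJ is active.
With repressor TemJ bound, *sovY* is not transcribed.
So SovY is not produced.
Zn²⁺ is absent, so VelX is active.
Cu²⁺ is absent, so RudW is inactive.
With repressor VelX bound, *ulmT* is not transcribed.
So UlmT is not produced.
No activator is available at the *pexA* promoter, so *pexA* is not transcribed.
So PexA is not produced.
With repressor HaxD bound, *bexU* is not transcribed.
→ *bexU* is OFF in B.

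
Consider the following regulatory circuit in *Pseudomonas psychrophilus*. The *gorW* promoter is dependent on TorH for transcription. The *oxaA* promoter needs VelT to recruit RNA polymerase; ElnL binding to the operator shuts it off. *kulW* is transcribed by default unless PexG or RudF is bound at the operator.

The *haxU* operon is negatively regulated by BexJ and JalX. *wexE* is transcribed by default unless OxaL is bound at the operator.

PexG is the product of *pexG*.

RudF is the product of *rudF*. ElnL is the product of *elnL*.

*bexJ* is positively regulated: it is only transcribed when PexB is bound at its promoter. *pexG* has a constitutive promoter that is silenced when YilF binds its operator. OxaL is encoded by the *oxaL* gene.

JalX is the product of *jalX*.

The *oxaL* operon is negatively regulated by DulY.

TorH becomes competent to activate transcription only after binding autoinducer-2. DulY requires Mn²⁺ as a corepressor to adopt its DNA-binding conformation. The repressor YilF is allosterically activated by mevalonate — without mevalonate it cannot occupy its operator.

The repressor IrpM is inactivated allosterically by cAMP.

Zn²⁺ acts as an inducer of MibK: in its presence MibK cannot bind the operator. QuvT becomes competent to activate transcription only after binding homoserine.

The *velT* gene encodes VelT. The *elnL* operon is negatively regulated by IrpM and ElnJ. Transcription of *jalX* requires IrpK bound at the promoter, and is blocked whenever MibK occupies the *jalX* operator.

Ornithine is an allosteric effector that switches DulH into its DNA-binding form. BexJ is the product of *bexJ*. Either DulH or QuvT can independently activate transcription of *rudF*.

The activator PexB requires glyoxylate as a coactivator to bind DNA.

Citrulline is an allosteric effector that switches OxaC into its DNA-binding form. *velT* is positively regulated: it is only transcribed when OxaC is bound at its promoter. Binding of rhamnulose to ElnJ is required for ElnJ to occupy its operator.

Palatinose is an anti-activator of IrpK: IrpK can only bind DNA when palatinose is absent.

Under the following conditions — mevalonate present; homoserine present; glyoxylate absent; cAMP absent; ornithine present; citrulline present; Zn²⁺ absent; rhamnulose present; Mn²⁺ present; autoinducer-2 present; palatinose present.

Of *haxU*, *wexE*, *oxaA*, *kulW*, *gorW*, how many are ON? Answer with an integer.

4

Glyoxylate is absent, so PexB is inactive.
Required activator PexB is absent, so *bexJ* is not transcribed.
So BexJ is not produced.
Zn²⁺ is absent, so MibK is active.
Palatinose is present, so IrpK is inactive.
With repressor MibK bound, *jalX* is not transcribed.
So JalX is not produced.
With no repressor bound, *haxU* is transcribed.
→ *haxU* is ON.
Mn²⁺ is present, so DulY is active.
With repressor DulY bound, *oxaL* is not transcribed.
So OxaL is not produced.
With no repressor bound, *wexE* is transcribed.
→ *wexE* is ON.
Citrulline is present, so OxaC is active.
No repressor is bound and OxaC is active, so *velT* is transcribed.
So VelT is produced and active.
cAMP is absent, so IrpM is active.
Rhamnulose is present, so ElnJ is active.
With repressor IrpM bound, *elnL* is not transcribed.
So ElnL is not produced.
No repressor is bound and VelT is active, so *oxaA* is transcribed.
→ *oxaA* is ON.
Mevalonate is present, so YilF is active.
With repressor YilF bound, *pexG* is not transcribed.
So PexG is not produced.
Ornithine is present, so DulH is active.
Homoserine is present, so QuvT is active.
Activator DulH is present, so *rudF* is transcribed.
So RudF is produced and active.
With repressor RudF bound, *kulW* is not transcribed.
→ *kulW* is OFF.
Autoinducer-2 is present, so TorH is active.
No repressor is bound and TorH is active, so *gorW* is transcribed.
→ *gorW* is ON.
4 of the 5 genes are transcribed.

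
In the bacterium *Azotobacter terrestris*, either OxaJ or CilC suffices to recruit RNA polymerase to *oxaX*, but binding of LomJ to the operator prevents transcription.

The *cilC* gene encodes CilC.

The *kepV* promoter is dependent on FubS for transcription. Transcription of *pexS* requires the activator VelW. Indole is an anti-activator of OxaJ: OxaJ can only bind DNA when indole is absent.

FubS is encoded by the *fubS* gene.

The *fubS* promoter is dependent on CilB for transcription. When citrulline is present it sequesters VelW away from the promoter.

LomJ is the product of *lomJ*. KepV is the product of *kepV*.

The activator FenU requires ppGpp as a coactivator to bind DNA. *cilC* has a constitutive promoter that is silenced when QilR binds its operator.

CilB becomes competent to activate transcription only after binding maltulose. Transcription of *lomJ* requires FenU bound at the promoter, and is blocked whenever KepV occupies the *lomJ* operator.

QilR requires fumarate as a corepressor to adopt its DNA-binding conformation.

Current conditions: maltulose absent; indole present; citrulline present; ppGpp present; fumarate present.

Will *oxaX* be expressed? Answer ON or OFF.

Indole is present, so OxaJ is inactive.
Fumarate is present, so QilR is active.
With repressor QilR bound, *cilC* is not transcribed.
So CilC is not produced.
Maltulose is absent, so CilB is inactive.
Required activator CilB is absent, so *fubS* is not transcribed.
So FubS is not produced.
Required activator FubS is absent, so *kepV* is not transcribed.
So KepV is not produced.
ppGpp is present, so FenU is active.
No repressor is bound and FenU is active, so *lomJ* is transcribed.
So LomJ is produced and active.
With repressor LomJ bound, *oxaX* is not transcribed.

OFF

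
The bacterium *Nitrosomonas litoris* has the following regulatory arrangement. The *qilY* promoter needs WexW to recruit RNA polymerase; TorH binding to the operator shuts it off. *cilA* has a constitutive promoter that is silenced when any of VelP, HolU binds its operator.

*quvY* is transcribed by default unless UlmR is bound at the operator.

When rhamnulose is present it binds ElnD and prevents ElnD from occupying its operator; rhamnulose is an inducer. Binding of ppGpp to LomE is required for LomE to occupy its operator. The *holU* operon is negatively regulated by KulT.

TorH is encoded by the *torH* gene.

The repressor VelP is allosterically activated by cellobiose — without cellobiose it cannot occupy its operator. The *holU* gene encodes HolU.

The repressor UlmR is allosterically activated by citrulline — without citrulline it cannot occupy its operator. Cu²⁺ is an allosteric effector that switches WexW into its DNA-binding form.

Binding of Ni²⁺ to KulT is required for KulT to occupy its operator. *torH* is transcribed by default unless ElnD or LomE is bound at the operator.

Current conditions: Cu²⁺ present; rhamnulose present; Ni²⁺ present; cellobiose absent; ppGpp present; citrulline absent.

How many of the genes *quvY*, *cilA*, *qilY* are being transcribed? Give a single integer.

Citrulline is absent, so UlmR is inactive.
With no repressor bound, *quvY* is transcribed.
→ *quvY* is ON.
Cellobiose is absent, so VelP is inactive.
Ni²⁺ is present, so KulT is active.
With repressor KulT bound, *holU* is not transcribed.
So HolU is not produced.
With no repressor bound, *cilA* is transcribed.
→ *cilA* is ON.
Cu²⁺ is present, so WexW is active.
Rhamnulose is present, so ElnD is inactive.
ppGpp is present, so LomE is active.
With repressor LomE bound, *torH* is not transcribed.
So TorH is not produced.
No repressor is bound and WexW is active, so *qilY* is transcribed.
→ *qilY* is ON.
3 of the 3 genes are transcribed.

3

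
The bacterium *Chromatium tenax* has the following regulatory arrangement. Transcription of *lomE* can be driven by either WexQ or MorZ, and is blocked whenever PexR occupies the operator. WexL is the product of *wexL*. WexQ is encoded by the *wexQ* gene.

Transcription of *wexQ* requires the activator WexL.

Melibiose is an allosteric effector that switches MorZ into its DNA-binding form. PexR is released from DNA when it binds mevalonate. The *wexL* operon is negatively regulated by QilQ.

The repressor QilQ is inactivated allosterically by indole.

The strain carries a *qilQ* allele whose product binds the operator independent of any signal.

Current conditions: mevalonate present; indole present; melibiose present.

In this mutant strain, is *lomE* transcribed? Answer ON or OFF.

ON

QilQ is constitutively active in this strain.
With repressor QilQ bound, *wexL* is not transcribed.
So WexL is not produced.
Required activator WexL is absent, so *wexQ* is not transcribed.
So WexQ is not produced.
Mevalonate is present, so PexR is inactive.
Melibiose is present, so MorZ is active.
Activator MorZ is present, so *lomE* is transcribed.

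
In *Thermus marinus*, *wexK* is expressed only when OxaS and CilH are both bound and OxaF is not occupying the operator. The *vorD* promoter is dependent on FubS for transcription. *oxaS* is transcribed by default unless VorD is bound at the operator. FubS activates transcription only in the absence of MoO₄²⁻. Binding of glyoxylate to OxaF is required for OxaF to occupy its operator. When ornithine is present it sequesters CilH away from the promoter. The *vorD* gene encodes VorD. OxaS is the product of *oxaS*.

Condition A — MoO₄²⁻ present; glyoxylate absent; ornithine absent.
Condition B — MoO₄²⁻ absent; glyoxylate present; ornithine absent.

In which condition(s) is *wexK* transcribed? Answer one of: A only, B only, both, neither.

Condition A:
MoO₄²⁻ is present, so FubS is inactive.
Required activator FubS is absent, so *vorD* is not transcribed.
So VorD is not produced.
With no repressor bound, *oxaS* is transcribed.
So OxaS is produced and active.
Glyoxylate is absent, so OxaF is inactive.
Ornithine is absent, so CilH is active.
No repressor is bound and OxaS and CilH are active, so *wexK* is transcribed.
→ *wexK* is ON in A.
Condition B:
MoO₄²⁻ is absent, so FubS is active.
No repressor is bound and FubS is active, so *vorD* is transcribed.
So VorD is produced and active.
With repressor VorD bound, *oxaS* is not transcribed.
So OxaS is not produced.
Glyoxylate is present, so OxaF is active.
Ornithine is absent, so CilH is active.
With repressor OxaF bound, *wexK* is not transcribed.
→ *wexK* is OFF in B.

A only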